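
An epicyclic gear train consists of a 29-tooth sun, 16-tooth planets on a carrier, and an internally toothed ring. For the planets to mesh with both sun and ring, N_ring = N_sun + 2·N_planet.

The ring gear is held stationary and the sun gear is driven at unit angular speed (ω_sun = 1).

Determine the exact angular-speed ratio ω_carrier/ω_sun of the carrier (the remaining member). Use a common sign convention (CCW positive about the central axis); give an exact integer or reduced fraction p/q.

N_ring = 29 + 2·16 = 61
29(ω_s−ω_c) = −61(ω_r−ω_c),  ω_r=0, ω_s=1
29(1−ω_c) = −61(0−ω_c)  ⇒  90ω_c = 29  ⇒  ω_c = 29/90
ω_c/ω_s = 29/90

29/90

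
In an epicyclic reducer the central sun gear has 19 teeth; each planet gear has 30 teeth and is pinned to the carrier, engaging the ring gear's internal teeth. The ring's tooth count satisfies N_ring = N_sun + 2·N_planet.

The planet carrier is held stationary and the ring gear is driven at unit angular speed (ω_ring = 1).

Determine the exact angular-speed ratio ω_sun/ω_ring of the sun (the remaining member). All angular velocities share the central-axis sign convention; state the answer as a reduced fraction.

N_ring = 19 + 2·30 = 79
19(ω_s−ω_c) = −79(ω_r−ω_c),  ω_c=0, ω_r=1
ω_s = 0 − (79/19)(1−0) = -79/19
ω_s/ω_r = -79/19

-79/19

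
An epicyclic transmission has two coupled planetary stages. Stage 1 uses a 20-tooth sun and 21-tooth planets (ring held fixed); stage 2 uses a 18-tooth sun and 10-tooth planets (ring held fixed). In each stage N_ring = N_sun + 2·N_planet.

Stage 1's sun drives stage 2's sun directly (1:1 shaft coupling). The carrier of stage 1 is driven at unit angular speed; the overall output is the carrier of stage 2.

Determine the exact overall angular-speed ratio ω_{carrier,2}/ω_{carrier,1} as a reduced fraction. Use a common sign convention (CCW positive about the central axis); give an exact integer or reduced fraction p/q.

369/280

Stage 1: N_ring = 20 + 2·21 = 62
Stage 1: 20(ω_s−ω_c) = −62(ω_r−ω_c),  ω_r=0, ω_c=1
Stage 1: ω_s = 1 − (62/20)(0−1) = 41/10
  ⇒ ω_s¹/ω_c¹ = 41/10
Stage 2: N_ring = 18 + 2·10 = 38
Stage 2: 18(ω_s−ω_c) = −38(ω_r−ω_c),  ω_r=0, ω_s=1
Stage 2: 18(1−ω_c) = −38(0−ω_c)  ⇒  56ω_c = 18  ⇒  ω_c = 9/28
  ⇒ ω_c²/ω_s² = 9/28
Coupling ω_s² = ω_s¹ ⇒ overall = 41/10 × 9/28 = 369/280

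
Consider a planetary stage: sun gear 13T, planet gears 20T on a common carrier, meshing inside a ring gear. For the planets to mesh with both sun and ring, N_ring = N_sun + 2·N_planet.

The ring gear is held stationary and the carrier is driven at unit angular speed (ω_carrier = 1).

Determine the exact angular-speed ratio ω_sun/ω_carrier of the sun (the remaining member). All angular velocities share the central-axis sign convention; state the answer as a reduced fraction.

66/13

N_ring = 13 + 2·20 = 53
13(ω_s−ω_c) = −53(ω_r−ω_c),  ω_r=0, ω_c=1
ω_s = 1 − (53/13)(0−1) = 66/13
ω_s/ω_c = 66/13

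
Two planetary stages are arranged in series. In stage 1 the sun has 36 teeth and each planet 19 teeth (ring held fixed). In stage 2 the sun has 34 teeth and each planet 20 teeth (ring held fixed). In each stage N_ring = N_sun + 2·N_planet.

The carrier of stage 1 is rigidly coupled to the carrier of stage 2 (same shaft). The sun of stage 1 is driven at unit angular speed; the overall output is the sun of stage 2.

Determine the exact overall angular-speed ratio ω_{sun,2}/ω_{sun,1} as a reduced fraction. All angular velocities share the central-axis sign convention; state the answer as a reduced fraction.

Stage 1: N_ring = 36 + 2·19 = 74
Stage 1: 36(ω_s−ω_c) = −74(ω_r−ω_c),  ω_r=0, ω_s=1
Stage 1: 36(1−ω_c) = −74(0−ω_c)  ⇒  110ω_c = 36  ⇒  ω_c = 18/55
  ⇒ ω_c¹/ω_s¹ = 18/55
Stage 2: N_ring = 34 + 2·20 = 74
Stage 2: 34(ω_s−ω_c) = −74(ω_r−ω_c),  ω_r=0, ω_c=1
Stage 2: ω_s = 1 − (74/34)(0−1) = 54/17
  ⇒ ω_s²/ω_c² = 54/17
Coupling ω_c² = ω_c¹ ⇒ overall = 18/55 × 54/17 = 972/935

972/935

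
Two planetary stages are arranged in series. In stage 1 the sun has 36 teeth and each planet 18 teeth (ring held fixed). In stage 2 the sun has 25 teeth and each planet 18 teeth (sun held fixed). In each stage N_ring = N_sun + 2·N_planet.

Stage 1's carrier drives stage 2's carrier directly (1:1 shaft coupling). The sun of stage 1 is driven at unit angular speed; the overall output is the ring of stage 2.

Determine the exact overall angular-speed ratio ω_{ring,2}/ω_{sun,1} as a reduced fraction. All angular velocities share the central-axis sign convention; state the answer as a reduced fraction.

86/183

Stage 1: N_ring = 36 + 2·18 = 72
Stage 1: 36(ω_s−ω_c) = −72(ω_r−ω_c),  ω_r=0, ω_s=1
Stage 1: 36(1−ω_c) = −72(0−ω_c)  ⇒  108ω_c = 36  ⇒  ω_c = 1/3
  ⇒ ω_c¹/ω_s¹ = 1/3
Stage 2: N_ring = 25 + 2·18 = 61
Stage 2: 25(ω_s−ω_c) = −61(ω_r−ω_c),  ω_s=0, ω_c=1
Stage 2: ω_r = 1 − (25/61)(0−1) = 86/61
  ⇒ ω_r²/ω_c² = 86/61
Coupling ω_c² = ω_c¹ ⇒ overall = 1/3 × 86/61 = 86/183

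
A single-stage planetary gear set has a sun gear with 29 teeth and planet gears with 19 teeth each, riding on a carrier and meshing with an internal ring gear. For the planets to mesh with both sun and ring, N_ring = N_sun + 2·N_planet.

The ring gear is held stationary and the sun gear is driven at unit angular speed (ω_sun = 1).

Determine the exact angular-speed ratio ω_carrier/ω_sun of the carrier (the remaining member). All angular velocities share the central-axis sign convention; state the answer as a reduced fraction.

N_ring = 29 + 2·19 = 67
29(ω_s−ω_c) = −67(ω_r−ω_c),  ω_r=0, ω_s=1
29(1−ω_c) = −67(0−ω_c)  ⇒  96ω_c = 29  ⇒  ω_c = 29/96
ω_c/ω_s = 29/96

29/96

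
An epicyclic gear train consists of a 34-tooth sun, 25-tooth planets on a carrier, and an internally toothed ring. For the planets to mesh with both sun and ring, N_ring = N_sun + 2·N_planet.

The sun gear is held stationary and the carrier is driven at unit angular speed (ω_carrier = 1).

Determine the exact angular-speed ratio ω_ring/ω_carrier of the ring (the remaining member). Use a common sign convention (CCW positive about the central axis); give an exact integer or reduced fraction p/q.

59/42

N_ring = 34 + 2·25 = 84
34(ω_s−ω_c) = −84(ω_r−ω_c),  ω_s=0, ω_c=1
ω_r = 1 − (34/84)(0−1) = 59/42
ω_r/ω_c = 59/42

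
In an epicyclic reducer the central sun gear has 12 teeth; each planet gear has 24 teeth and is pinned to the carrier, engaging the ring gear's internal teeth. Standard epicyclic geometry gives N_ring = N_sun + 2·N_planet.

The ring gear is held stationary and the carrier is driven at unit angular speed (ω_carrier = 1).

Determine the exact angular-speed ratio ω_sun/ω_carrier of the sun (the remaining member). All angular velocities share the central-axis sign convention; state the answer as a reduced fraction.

N_ring = 12 + 2·24 = 60
12(ω_s−ω_c) = −60(ω_r−ω_c),  ω_r=0, ω_c=1
ω_s = 1 − (60/12)(0−1) = 6
ω_s/ω_c = 6

6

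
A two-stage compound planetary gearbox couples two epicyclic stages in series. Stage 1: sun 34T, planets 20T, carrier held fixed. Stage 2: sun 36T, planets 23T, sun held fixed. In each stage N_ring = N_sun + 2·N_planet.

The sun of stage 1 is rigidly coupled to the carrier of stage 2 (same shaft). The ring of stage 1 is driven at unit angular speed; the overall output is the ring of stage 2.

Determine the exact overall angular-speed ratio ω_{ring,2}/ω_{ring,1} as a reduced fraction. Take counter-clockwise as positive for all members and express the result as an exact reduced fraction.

Stage 1: N_ring = 34 + 2·20 = 74
Stage 1: 34(ω_s−ω_c) = −74(ω_r−ω_c),  ω_c=0, ω_r=1
Stage 1: ω_s = 0 − (74/34)(1−0) = -37/17
  ⇒ ω_s¹/ω_r¹ = -37/17
Stage 2: N_ring = 36 + 2·23 = 82
Stage 2: 36(ω_s−ω_c) = −82(ω_r−ω_c),  ω_s=0, ω_c=1
Stage 2: ω_r = 1 − (36/82)(0−1) = 59/41
  ⇒ ω_r²/ω_c² = 59/41
Coupling ω_c² = ω_s¹ ⇒ overall = -37/17 × 59/41 = -2183/697

-2183/697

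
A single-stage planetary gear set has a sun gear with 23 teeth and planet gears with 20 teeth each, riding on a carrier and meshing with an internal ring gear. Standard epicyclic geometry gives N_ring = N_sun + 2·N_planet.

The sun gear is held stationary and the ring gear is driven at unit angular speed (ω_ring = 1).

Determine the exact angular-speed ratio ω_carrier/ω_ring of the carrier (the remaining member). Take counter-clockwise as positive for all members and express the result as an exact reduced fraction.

63/86

N_ring = 23 + 2·20 = 63
23(ω_s−ω_c) = −63(ω_r−ω_c),  ω_s=0, ω_r=1
23(0−ω_c) = −63(1−ω_c)  ⇒  86ω_c = 63  ⇒  ω_c = 63/86
ω_c/ω_r = 63/86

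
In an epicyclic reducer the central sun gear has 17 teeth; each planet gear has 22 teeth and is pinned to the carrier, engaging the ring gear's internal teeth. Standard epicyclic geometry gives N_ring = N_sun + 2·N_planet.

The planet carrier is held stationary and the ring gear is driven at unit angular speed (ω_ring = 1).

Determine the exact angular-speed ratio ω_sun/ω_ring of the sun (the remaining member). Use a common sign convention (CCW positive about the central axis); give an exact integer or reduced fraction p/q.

N_ring = 17 + 2·22 = 61
17(ω_s−ω_c) = −61(ω_r−ω_c),  ω_c=0, ω_r=1
ω_s = 0 − (61/17)(1−0) = -61/17
ω_s/ω_r = -61/17

-61/17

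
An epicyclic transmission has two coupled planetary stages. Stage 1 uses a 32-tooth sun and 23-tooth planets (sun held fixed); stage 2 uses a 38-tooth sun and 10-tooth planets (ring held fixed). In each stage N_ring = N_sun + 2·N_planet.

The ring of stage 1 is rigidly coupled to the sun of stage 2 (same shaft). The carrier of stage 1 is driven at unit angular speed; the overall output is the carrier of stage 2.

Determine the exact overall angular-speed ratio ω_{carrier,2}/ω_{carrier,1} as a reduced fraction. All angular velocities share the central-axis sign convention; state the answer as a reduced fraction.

1045/1872

Stage 1: N_ring = 32 + 2·23 = 78
Stage 1: 32(ω_s−ω_c) = −78(ω_r−ω_c),  ω_s=0, ω_c=1
Stage 1: ω_r = 1 − (32/78)(0−1) = 55/39
  ⇒ ω_r¹/ω_c¹ = 55/39
Stage 2: N_ring = 38 + 2·10 = 58
Stage 2: 38(ω_s−ω_c) = −58(ω_r−ω_c),  ω_r=0, ω_s=1
Stage 2: 38(1−ω_c) = −58(0−ω_c)  ⇒  96ω_c = 38  ⇒  ω_c = 19/48
  ⇒ ω_c²/ω_s² = 19/48
Coupling ω_s² = ω_r¹ ⇒ overall = 55/39 × 19/48 = 1045/1872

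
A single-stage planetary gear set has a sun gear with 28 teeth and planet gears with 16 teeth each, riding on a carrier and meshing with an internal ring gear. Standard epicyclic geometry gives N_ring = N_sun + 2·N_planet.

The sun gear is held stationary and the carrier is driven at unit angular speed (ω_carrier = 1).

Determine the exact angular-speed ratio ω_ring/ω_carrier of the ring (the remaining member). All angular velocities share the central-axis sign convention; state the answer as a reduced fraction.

22/15

N_ring = 28 + 2·16 = 60
28(ω_s−ω_c) = −60(ω_r−ω_c),  ω_s=0, ω_c=1
ω_r = 1 − (28/60)(0−1) = 22/15
ω_r/ω_c = 22/15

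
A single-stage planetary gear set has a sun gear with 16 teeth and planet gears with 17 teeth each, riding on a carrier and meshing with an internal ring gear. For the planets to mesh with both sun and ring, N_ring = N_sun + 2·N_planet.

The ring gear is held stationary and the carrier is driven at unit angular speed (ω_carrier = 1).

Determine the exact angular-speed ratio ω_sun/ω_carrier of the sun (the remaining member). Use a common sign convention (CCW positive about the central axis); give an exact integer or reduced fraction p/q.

33/8

N_ring = 16 + 2·17 = 50
16(ω_s−ω_c) = −50(ω_r−ω_c),  ω_r=0, ω_c=1
ω_s = 1 − (50/16)(0−1) = 33/8
ω_s/ω_c = 33/8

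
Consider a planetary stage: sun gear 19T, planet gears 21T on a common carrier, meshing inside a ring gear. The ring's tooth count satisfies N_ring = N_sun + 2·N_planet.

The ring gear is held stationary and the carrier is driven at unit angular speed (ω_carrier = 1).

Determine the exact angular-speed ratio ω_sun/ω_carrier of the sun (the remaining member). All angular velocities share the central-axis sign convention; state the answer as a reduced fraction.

N_ring = 19 + 2·21 = 61
19(ω_s−ω_c) = −61(ω_r−ω_c),  ω_r=0, ω_c=1
ω_s = 1 − (61/19)(0−1) = 80/19
ω_s/ω_c = 80/19

80/19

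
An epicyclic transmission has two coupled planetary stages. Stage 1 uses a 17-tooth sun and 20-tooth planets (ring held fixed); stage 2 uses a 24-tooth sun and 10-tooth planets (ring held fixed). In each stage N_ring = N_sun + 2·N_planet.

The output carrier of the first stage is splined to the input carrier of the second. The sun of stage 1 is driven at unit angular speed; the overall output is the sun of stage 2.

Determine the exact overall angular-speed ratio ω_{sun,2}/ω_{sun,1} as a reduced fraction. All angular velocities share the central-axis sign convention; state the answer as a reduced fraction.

289/444

Stage 1: N_ring = 17 + 2·20 = 57
Stage 1: 17(ω_s−ω_c) = −57(ω_r−ω_c),  ω_r=0, ω_s=1
Stage 1: 17(1−ω_c) = −57(0−ω_c)  ⇒  74ω_c = 17  ⇒  ω_c = 17/74
  ⇒ ω_c¹/ω_s¹ = 17/74
Stage 2: N_ring = 24 + 2·10 = 44
Stage 2: 24(ω_s−ω_c) = −44(ω_r−ω_c),  ω_r=0, ω_c=1
Stage 2: ω_s = 1 − (44/24)(0−1) = 17/6
  ⇒ ω_s²/ω_c² = 17/6
Coupling ω_c² = ω_c¹ ⇒ overall = 17/74 × 17/6 = 289/444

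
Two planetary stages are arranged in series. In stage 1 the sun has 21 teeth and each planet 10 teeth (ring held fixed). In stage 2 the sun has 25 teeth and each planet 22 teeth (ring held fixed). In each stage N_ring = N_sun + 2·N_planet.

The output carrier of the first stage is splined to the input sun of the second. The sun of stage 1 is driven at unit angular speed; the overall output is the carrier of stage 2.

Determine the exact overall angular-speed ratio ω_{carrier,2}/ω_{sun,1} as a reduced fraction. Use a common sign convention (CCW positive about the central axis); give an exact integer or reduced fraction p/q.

Stage 1: N_ring = 21 + 2·10 = 41
Stage 1: 21(ω_s−ω_c) = −41(ω_r−ω_c),  ω_r=0, ω_s=1
Stage 1: 21(1−ω_c) = −41(0−ω_c)  ⇒  62ω_c = 21  ⇒  ω_c = 21/62
  ⇒ ω_c¹/ω_s¹ = 21/62
Stage 2: N_ring = 25 + 2·22 = 69
Stage 2: 25(ω_s−ω_c) = −69(ω_r−ω_c),  ω_r=0, ω_s=1
Stage 2: 25(1−ω_c) = −69(0−ω_c)  ⇒  94ω_c = 25  ⇒  ω_c = 25/94
  ⇒ ω_c²/ω_s² = 25/94
Coupling ω_s² = ω_c¹ ⇒ overall = 21/62 × 25/94 = 525/5828

525/5828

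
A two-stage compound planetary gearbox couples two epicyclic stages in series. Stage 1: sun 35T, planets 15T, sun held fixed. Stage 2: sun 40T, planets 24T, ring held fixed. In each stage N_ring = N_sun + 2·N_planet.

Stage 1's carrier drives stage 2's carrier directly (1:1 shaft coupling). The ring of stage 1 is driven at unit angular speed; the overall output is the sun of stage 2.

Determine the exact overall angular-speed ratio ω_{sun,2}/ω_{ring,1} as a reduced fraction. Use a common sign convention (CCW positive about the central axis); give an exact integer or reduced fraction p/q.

Stage 1: N_ring = 35 + 2·15 = 65
Stage 1: 35(ω_s−ω_c) = −65(ω_r−ω_c),  ω_s=0, ω_r=1
Stage 1: 35(0−ω_c) = −65(1−ω_c)  ⇒  100ω_c = 65  ⇒  ω_c = 13/20
  ⇒ ω_c¹/ω_r¹ = 13/20
Stage 2: N_ring = 40 + 2·24 = 88
Stage 2: 40(ω_s−ω_c) = −88(ω_r−ω_c),  ω_r=0, ω_c=1
Stage 2: ω_s = 1 − (88/40)(0−1) = 16/5
  ⇒ ω_s²/ω_c² = 16/5
Coupling ω_c² = ω_c¹ ⇒ overall = 13/20 × 16/5 = 52/25

52/25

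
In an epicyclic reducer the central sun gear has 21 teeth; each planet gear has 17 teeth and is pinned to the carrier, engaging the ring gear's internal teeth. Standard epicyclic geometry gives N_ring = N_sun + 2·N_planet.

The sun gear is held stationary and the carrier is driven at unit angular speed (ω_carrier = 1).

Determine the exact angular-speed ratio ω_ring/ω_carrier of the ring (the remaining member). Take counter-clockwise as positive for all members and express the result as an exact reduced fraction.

76/55

N_ring = 21 + 2·17 = 55
21(ω_s−ω_c) = −55(ω_r−ω_c),  ω_s=0, ω_c=1
ω_r = 1 − (21/55)(0−1) = 76/55
ω_r/ω_c = 76/55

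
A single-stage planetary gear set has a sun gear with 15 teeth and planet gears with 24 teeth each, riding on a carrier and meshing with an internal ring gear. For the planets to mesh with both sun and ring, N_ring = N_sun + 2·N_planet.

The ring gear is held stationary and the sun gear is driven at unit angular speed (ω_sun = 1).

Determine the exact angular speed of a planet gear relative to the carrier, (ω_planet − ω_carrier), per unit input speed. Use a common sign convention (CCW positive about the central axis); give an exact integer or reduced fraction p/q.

-105/208

N_ring = 15 + 2·24 = 63
15(ω_s−ω_c) = −63(ω_r−ω_c),  ω_r=0, ω_s=1
15(1−ω_c) = −63(0−ω_c)  ⇒  78ω_c = 15  ⇒  ω_c = 5/26
sun–planet: 15·(1−5/26) = −24·(ω_p−ω_c)  ⇒  ω_p−ω_c = −(15/24)·(21/26) = -105/208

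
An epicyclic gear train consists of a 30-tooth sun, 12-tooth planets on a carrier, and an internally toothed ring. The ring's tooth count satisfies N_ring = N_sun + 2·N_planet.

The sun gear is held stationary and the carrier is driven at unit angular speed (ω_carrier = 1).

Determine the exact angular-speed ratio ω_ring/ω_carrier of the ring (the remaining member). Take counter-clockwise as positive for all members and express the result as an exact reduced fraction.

14/9

N_ring = 30 + 2·12 = 54
30(ω_s−ω_c) = −54(ω_r−ω_c),  ω_s=0, ω_c=1
ω_r = 1 − (30/54)(0−1) = 14/9
ω_r/ω_c = 14/9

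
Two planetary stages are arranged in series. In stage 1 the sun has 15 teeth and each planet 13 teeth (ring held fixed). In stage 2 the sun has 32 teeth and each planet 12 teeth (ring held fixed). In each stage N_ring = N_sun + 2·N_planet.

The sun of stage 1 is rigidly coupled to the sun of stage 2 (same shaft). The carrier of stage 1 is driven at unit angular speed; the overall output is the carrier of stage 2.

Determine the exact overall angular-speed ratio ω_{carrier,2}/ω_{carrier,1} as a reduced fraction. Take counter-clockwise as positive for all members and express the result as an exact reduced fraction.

224/165

Stage 1: N_ring = 15 + 2·13 = 41
Stage 1: 15(ω_s−ω_c) = −41(ω_r−ω_c),  ω_r=0, ω_c=1
Stage 1: ω_s = 1 − (41/15)(0−1) = 56/15
  ⇒ ω_s¹/ω_c¹ = 56/15
Stage 2: N_ring = 32 + 2·12 = 56
Stage 2: 32(ω_s−ω_c) = −56(ω_r−ω_c),  ω_r=0, ω_s=1
Stage 2: 32(1−ω_c) = −56(0−ω_c)  ⇒  88ω_c = 32  ⇒  ω_c = 4/11
  ⇒ ω_c²/ω_s² = 4/11
Coupling ω_s² = ω_s¹ ⇒ overall = 56/15 × 4/11 = 224/165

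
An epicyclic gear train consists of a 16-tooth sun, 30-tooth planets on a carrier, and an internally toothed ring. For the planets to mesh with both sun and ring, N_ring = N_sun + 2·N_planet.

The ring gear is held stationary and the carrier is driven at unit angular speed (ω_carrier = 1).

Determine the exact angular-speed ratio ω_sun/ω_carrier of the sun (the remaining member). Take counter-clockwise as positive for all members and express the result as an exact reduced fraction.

N_ring = 16 + 2·30 = 76
16(ω_s−ω_c) = −76(ω_r−ω_c),  ω_r=0, ω_c=1
ω_s = 1 − (76/16)(0−1) = 23/4
ω_s/ω_c = 23/4

23/4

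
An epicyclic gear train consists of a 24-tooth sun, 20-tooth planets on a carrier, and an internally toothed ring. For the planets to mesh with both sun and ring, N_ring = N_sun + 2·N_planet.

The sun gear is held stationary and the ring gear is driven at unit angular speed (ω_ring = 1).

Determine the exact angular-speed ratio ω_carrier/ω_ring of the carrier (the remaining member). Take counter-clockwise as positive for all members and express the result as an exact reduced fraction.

8/11

N_ring = 24 + 2·20 = 64
24(ω_s−ω_c) = −64(ω_r−ω_c),  ω_s=0, ω_r=1
24(0−ω_c) = −64(1−ω_c)  ⇒  88ω_c = 64  ⇒  ω_c = 8/11
ω_c/ω_r = 8/11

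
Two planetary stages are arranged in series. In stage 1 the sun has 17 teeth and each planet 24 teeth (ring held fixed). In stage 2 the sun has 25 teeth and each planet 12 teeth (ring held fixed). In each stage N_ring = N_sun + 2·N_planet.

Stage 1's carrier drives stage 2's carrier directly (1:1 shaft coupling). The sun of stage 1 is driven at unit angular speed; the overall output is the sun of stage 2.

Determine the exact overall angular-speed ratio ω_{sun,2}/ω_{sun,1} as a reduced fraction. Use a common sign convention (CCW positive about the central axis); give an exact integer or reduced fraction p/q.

Stage 1: N_ring = 17 + 2·24 = 65
Stage 1: 17(ω_s−ω_c) = −65(ω_r−ω_c),  ω_r=0, ω_s=1
Stage 1: 17(1−ω_c) = −65(0−ω_c)  ⇒  82ω_c = 17  ⇒  ω_c = 17/82
  ⇒ ω_c¹/ω_s¹ = 17/82
Stage 2: N_ring = 25 + 2·12 = 49
Stage 2: 25(ω_s−ω_c) = −49(ω_r−ω_c),  ω_r=0, ω_c=1
Stage 2: ω_s = 1 − (49/25)(0−1) = 74/25
  ⇒ ω_s²/ω_c² = 74/25
Coupling ω_c² = ω_c¹ ⇒ overall = 17/82 × 74/25 = 629/1025

629/1025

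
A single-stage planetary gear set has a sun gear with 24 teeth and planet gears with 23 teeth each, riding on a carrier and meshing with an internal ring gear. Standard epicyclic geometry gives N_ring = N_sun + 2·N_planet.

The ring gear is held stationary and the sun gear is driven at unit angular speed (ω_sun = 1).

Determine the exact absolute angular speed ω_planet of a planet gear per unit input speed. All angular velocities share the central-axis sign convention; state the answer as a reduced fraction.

N_ring = 24 + 2·23 = 70
24(ω_s−ω_c) = −70(ω_r−ω_c),  ω_r=0, ω_s=1
24(1−ω_c) = −70(0−ω_c)  ⇒  94ω_c = 24  ⇒  ω_c = 12/47
sun–planet: 24·(1−12/47) = −23·(ω_p−ω_c)  ⇒  ω_p−ω_c = −(24/23)·(35/47) = -840/1081
ω_p = 12/47 − 840/1081 = -12/23

-12/23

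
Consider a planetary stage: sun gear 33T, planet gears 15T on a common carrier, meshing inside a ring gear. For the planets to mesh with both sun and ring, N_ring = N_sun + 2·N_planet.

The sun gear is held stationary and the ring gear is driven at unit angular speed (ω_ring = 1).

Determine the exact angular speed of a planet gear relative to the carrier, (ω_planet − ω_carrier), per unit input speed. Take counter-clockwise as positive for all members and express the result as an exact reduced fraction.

231/160

N_ring = 33 + 2·15 = 63
33(ω_s−ω_c) = −63(ω_r−ω_c),  ω_s=0, ω_r=1
33(0−ω_c) = −63(1−ω_c)  ⇒  96ω_c = 63  ⇒  ω_c = 21/32
sun–planet: 33·(0−21/32) = −15·(ω_p−ω_c)  ⇒  ω_p−ω_c = −(33/15)·(-21/32) = 231/160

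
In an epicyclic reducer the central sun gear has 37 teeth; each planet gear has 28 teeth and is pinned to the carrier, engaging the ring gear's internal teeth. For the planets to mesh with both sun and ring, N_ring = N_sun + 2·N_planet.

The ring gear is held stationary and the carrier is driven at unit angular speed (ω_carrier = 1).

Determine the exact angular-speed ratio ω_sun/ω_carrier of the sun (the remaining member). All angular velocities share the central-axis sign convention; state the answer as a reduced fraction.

N_ring = 37 + 2·28 = 93
37(ω_s−ω_c) = −93(ω_r−ω_c),  ω_r=0, ω_c=1
ω_s = 1 − (93/37)(0−1) = 130/37
ω_s/ω_c = 130/37

130/37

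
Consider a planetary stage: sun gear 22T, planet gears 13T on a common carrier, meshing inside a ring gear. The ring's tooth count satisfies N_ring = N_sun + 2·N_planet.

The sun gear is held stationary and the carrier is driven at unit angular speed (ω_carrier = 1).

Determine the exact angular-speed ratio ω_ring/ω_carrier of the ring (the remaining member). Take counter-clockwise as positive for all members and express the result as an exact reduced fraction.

N_ring = 22 + 2·13 = 48
22(ω_s−ω_c) = −48(ω_r−ω_c),  ω_s=0, ω_c=1
ω_r = 1 − (22/48)(0−1) = 35/24
ω_r/ω_c = 35/24

35/24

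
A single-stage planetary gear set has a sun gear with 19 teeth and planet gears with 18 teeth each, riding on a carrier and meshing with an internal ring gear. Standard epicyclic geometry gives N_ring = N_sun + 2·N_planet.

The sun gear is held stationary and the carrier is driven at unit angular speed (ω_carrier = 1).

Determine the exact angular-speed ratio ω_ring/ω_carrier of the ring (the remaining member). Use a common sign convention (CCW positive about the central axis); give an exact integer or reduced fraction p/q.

N_ring = 19 + 2·18 = 55
19(ω_s−ω_c) = −55(ω_r−ω_c),  ω_s=0, ω_c=1
ω_r = 1 − (19/55)(0−1) = 74/55
ω_r/ω_c = 74/55

74/55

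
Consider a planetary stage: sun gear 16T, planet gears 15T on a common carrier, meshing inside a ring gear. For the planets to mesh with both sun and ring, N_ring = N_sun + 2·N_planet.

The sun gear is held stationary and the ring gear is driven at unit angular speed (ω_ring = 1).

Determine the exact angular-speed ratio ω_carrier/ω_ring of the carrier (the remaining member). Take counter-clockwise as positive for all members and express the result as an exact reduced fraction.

N_ring = 16 + 2·15 = 46
16(ω_s−ω_c) = −46(ω_r−ω_c),  ω_s=0, ω_r=1
16(0−ω_c) = −46(1−ω_c)  ⇒  62ω_c = 46  ⇒  ω_c = 23/31
ω_c/ω_r = 23/31

23/31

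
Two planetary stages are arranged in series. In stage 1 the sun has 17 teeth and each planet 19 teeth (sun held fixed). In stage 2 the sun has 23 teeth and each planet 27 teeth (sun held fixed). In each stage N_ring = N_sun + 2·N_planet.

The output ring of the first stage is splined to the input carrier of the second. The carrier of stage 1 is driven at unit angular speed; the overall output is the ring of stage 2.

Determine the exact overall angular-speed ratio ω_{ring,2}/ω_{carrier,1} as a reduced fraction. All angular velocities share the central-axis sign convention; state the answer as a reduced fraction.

1440/847

Stage 1: N_ring = 17 + 2·19 = 55
Stage 1: 17(ω_s−ω_c) = −55(ω_r−ω_c),  ω_s=0, ω_c=1
Stage 1: ω_r = 1 − (17/55)(0−1) = 72/55
  ⇒ ω_r¹/ω_c¹ = 72/55
Stage 2: N_ring = 23 + 2·27 = 77
Stage 2: 23(ω_s−ω_c) = −77(ω_r−ω_c),  ω_s=0, ω_c=1
Stage 2: ω_r = 1 − (23/77)(0−1) = 100/77
  ⇒ ω_r²/ω_c² = 100/77
Coupling ω_c² = ω_r¹ ⇒ overall = 72/55 × 100/77 = 1440/847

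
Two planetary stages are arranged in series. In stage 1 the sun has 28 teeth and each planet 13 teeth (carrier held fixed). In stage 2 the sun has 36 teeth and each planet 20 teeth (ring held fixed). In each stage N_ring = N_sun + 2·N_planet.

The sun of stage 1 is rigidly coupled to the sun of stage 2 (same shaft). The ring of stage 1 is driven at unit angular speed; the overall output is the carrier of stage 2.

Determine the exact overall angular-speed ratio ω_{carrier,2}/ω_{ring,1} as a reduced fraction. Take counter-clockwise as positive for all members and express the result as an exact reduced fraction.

-243/392

Stage 1: N_ring = 28 + 2·13 = 54
Stage 1: 28(ω_s−ω_c) = −54(ω_r−ω_c),  ω_c=0, ω_r=1
Stage 1: ω_s = 0 − (54/28)(1−0) = -27/14
  ⇒ ω_s¹/ω_r¹ = -27/14
Stage 2: N_ring = 36 + 2·20 = 76
Stage 2: 36(ω_s−ω_c) = −76(ω_r−ω_c),  ω_r=0, ω_s=1
Stage 2: 36(1−ω_c) = −76(0−ω_c)  ⇒  112ω_c = 36  ⇒  ω_c = 9/28
  ⇒ ω_c²/ω_s² = 9/28
Coupling ω_s² = ω_s¹ ⇒ overall = -27/14 × 9/28 = -243/392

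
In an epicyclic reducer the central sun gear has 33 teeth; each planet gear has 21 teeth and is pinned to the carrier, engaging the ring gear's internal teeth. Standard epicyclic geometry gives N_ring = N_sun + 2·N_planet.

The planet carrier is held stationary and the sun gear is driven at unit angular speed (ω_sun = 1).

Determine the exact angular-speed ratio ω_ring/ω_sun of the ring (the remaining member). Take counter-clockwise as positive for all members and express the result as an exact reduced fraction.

N_ring = 33 + 2·21 = 75
33(ω_s−ω_c) = −75(ω_r−ω_c),  ω_c=0, ω_s=1
ω_r = 0 − (33/75)(1−0) = -11/25
ω_r/ω_s = -11/25

-11/25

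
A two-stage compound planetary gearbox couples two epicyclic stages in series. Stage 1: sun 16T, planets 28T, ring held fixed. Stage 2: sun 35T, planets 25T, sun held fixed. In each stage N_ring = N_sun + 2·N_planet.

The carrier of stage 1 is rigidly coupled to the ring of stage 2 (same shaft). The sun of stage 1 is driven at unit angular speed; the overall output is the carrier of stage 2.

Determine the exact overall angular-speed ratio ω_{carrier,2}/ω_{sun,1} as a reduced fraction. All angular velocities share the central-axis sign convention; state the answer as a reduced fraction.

Stage 1: N_ring = 16 + 2·28 = 72
Stage 1: 16(ω_s−ω_c) = −72(ω_r−ω_c),  ω_r=0, ω_s=1
Stage 1: 16(1−ω_c) = −72(0−ω_c)  ⇒  88ω_c = 16  ⇒  ω_c = 2/11
  ⇒ ω_c¹/ω_s¹ = 2/11
Stage 2: N_ring = 35 + 2·25 = 85
Stage 2: 35(ω_s−ω_c) = −85(ω_r−ω_c),  ω_s=0, ω_r=1
Stage 2: 35(0−ω_c) = −85(1−ω_c)  ⇒  120ω_c = 85  ⇒  ω_c = 17/24
  ⇒ ω_c²/ω_r² = 17/24
Coupling ω_r² = ω_c¹ ⇒ overall = 2/11 × 17/24 = 17/132

17/132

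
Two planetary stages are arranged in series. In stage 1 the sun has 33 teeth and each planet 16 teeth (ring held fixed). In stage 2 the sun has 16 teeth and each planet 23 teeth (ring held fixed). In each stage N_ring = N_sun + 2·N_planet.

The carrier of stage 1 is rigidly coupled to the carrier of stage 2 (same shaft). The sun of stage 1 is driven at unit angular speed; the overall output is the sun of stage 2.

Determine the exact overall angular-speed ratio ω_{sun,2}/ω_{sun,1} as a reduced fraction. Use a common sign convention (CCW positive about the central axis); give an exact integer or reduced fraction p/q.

1287/784

Stage 1: N_ring = 33 + 2·16 = 65
Stage 1: 33(ω_s−ω_c) = −65(ω_r−ω_c),  ω_r=0, ω_s=1
Stage 1: 33(1−ω_c) = −65(0−ω_c)  ⇒  98ω_c = 33  ⇒  ω_c = 33/98
  ⇒ ω_c¹/ω_s¹ = 33/98
Stage 2: N_ring = 16 + 2·23 = 62
Stage 2: 16(ω_s−ω_c) = −62(ω_r−ω_c),  ω_r=0, ω_c=1
Stage 2: ω_s = 1 − (62/16)(0−1) = 39/8
  ⇒ ω_s²/ω_c² = 39/8
Coupling ω_c² = ω_c¹ ⇒ overall = 33/98 × 39/8 = 1287/784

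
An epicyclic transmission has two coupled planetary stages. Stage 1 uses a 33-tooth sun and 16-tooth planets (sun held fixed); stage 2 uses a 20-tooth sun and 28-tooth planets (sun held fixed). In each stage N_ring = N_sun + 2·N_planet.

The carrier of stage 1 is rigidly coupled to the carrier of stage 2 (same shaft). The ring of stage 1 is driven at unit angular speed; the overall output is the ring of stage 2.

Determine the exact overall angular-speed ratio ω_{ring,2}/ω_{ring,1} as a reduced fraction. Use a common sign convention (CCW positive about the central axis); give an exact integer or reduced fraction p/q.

780/931

Stage 1: N_ring = 33 + 2·16 = 65
Stage 1: 33(ω_s−ω_c) = −65(ω_r−ω_c),  ω_s=0, ω_r=1
Stage 1: 33(0−ω_c) = −65(1−ω_c)  ⇒  98ω_c = 65  ⇒  ω_c = 65/98
  ⇒ ω_c¹/ω_r¹ = 65/98
Stage 2: N_ring = 20 + 2·28 = 76
Stage 2: 20(ω_s−ω_c) = −76(ω_r−ω_c),  ω_s=0, ω_c=1
Stage 2: ω_r = 1 − (20/76)(0−1) = 24/19
  ⇒ ω_r²/ω_c² = 24/19
Coupling ω_c² = ω_c¹ ⇒ overall = 65/98 × 24/19 = 780/931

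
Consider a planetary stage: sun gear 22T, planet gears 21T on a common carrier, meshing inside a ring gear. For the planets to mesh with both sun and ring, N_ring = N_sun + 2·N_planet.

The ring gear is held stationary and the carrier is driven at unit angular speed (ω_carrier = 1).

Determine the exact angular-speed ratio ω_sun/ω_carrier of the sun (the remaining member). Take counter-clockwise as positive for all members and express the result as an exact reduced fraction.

N_ring = 22 + 2·21 = 64
22(ω_s−ω_c) = −64(ω_r−ω_c),  ω_r=0, ω_c=1
ω_s = 1 − (64/22)(0−1) = 43/11
ω_s/ω_c = 43/11

43/11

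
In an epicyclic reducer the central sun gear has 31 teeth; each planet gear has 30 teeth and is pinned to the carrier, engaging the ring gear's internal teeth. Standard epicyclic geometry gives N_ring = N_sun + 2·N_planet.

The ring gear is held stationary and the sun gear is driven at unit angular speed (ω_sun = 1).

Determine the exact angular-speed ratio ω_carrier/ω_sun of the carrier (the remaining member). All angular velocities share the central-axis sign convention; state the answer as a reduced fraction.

31/122

N_ring = 31 + 2·30 = 91
31(ω_s−ω_c) = −91(ω_r−ω_c),  ω_r=0, ω_s=1
31(1−ω_c) = −91(0−ω_c)  ⇒  122ω_c = 31  ⇒  ω_c = 31/122
ω_c/ω_s = 31/122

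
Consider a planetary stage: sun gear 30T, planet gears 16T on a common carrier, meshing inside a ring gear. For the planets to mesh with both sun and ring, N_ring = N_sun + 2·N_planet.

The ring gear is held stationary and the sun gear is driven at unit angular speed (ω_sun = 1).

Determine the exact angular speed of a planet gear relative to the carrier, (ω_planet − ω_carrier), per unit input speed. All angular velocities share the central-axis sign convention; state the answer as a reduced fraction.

N_ring = 30 + 2·16 = 62
30(ω_s−ω_c) = −62(ω_r−ω_c),  ω_r=0, ω_s=1
30(1−ω_c) = −62(0−ω_c)  ⇒  92ω_c = 30  ⇒  ω_c = 15/46
sun–planet: 30·(1−15/46) = −16·(ω_p−ω_c)  ⇒  ω_p−ω_c = −(30/16)·(31/46) = -465/368

-465/368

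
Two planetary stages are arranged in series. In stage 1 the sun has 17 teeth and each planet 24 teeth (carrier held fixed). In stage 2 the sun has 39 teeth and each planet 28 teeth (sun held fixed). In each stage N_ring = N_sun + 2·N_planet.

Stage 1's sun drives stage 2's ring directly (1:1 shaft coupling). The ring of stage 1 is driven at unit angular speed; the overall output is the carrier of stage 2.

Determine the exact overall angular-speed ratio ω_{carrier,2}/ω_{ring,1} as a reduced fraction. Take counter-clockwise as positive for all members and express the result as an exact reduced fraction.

Stage 1: N_ring = 17 + 2·24 = 65
Stage 1: 17(ω_s−ω_c) = −65(ω_r−ω_c),  ω_c=0, ω_r=1
Stage 1: ω_s = 0 − (65/17)(1−0) = -65/17
  ⇒ ω_s¹/ω_r¹ = -65/17
Stage 2: N_ring = 39 + 2·28 = 95
Stage 2: 39(ω_s−ω_c) = −95(ω_r−ω_c),  ω_s=0, ω_r=1
Stage 2: 39(0−ω_c) = −95(1−ω_c)  ⇒  134ω_c = 95  ⇒  ω_c = 95/134
  ⇒ ω_c²/ω_r² = 95/134
Coupling ω_r² = ω_s¹ ⇒ overall = -65/17 × 95/134 = -6175/2278

-6175/2278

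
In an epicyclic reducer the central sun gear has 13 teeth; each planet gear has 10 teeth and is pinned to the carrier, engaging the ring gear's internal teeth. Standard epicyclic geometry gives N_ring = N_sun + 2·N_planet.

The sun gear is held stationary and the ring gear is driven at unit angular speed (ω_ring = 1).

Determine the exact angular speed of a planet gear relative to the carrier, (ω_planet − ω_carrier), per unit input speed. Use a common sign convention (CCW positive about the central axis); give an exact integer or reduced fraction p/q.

429/460

N_ring = 13 + 2·10 = 33
13(ω_s−ω_c) = −33(ω_r−ω_c),  ω_s=0, ω_r=1
13(0−ω_c) = −33(1−ω_c)  ⇒  46ω_c = 33  ⇒  ω_c = 33/46
sun–planet: 13·(0−33/46) = −10·(ω_p−ω_c)  ⇒  ω_p−ω_c = −(13/10)·(-33/46) = 429/460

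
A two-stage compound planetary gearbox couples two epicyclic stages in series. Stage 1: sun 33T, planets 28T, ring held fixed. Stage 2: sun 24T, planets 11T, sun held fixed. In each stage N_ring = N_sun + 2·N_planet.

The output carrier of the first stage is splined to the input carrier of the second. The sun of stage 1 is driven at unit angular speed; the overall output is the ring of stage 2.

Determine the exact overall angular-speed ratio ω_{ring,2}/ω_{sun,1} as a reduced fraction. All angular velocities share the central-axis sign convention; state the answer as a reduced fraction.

1155/2806

Stage 1: N_ring = 33 + 2·28 = 89
Stage 1: 33(ω_s−ω_c) = −89(ω_r−ω_c),  ω_r=0, ω_s=1
Stage 1: 33(1−ω_c) = −89(0−ω_c)  ⇒  122ω_c = 33  ⇒  ω_c = 33/122
  ⇒ ω_c¹/ω_s¹ = 33/122
Stage 2: N_ring = 24 + 2·11 = 46
Stage 2: 24(ω_s−ω_c) = −46(ω_r−ω_c),  ω_s=0, ω_c=1
Stage 2: ω_r = 1 − (24/46)(0−1) = 35/23
  ⇒ ω_r²/ω_c² = 35/23
Coupling ω_c² = ω_c¹ ⇒ overall = 33/122 × 35/23 = 1155/2806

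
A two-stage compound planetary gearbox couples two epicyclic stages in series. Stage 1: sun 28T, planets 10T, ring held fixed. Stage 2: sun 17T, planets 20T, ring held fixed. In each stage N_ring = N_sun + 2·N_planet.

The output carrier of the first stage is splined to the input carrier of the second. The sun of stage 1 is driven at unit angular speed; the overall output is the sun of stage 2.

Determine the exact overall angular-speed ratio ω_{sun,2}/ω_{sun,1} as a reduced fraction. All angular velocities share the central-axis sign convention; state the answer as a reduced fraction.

Stage 1: N_ring = 28 + 2·10 = 48
Stage 1: 28(ω_s−ω_c) = −48(ω_r−ω_c),  ω_r=0, ω_s=1
Stage 1: 28(1−ω_c) = −48(0−ω_c)  ⇒  76ω_c = 28  ⇒  ω_c = 7/19
  ⇒ ω_c¹/ω_s¹ = 7/19
Stage 2: N_ring = 17 + 2·20 = 57
Stage 2: 17(ω_s−ω_c) = −57(ω_r−ω_c),  ω_r=0, ω_c=1
Stage 2: ω_s = 1 − (57/17)(0−1) = 74/17
  ⇒ ω_s²/ω_c² = 74/17
Coupling ω_c² = ω_c¹ ⇒ overall = 7/19 × 74/17 = 518/323

518/323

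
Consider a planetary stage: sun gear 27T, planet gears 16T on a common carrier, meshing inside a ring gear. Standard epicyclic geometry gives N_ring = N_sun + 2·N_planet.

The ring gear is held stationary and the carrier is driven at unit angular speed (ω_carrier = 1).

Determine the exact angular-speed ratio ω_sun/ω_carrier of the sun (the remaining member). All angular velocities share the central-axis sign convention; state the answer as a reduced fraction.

86/27

N_ring = 27 + 2·16 = 59
27(ω_s−ω_c) = −59(ω_r−ω_c),  ω_r=0, ω_c=1
ω_s = 1 − (59/27)(0−1) = 86/27
ω_s/ω_c = 86/27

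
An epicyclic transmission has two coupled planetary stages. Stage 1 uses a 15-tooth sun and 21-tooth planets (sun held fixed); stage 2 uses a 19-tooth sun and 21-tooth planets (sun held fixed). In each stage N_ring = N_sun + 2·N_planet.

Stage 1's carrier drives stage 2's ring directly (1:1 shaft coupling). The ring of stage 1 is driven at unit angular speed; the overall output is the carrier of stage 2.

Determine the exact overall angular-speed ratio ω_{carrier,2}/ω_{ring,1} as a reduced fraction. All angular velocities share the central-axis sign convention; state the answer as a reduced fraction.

Stage 1: N_ring = 15 + 2·21 = 57
Stage 1: 15(ω_s−ω_c) = −57(ω_r−ω_c),  ω_s=0, ω_r=1
Stage 1: 15(0−ω_c) = −57(1−ω_c)  ⇒  72ω_c = 57  ⇒  ω_c = 19/24
  ⇒ ω_c¹/ω_r¹ = 19/24
Stage 2: N_ring = 19 + 2·21 = 61
Stage 2: 19(ω_s−ω_c) = −61(ω_r−ω_c),  ω_s=0, ω_r=1
Stage 2: 19(0−ω_c) = −61(1−ω_c)  ⇒  80ω_c = 61  ⇒  ω_c = 61/80
  ⇒ ω_c²/ω_r² = 61/80
Coupling ω_r² = ω_c¹ ⇒ overall = 19/24 × 61/80 = 1159/1920

1159/1920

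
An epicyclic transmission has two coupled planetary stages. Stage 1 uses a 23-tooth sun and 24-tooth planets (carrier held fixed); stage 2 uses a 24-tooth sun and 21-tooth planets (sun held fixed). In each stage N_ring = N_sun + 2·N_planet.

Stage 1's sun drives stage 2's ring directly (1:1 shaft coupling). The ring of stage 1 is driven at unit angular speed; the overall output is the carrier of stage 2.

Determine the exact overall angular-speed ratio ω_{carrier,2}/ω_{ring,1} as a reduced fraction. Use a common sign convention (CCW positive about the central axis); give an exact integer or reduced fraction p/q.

-781/345

Stage 1: N_ring = 23 + 2·24 = 71
Stage 1: 23(ω_s−ω_c) = −71(ω_r−ω_c),  ω_c=0, ω_r=1
Stage 1: ω_s = 0 − (71/23)(1−0) = -71/23
  ⇒ ω_s¹/ω_r¹ = -71/23
Stage 2: N_ring = 24 + 2·21 = 66
Stage 2: 24(ω_s−ω_c) = −66(ω_r−ω_c),  ω_s=0, ω_r=1
Stage 2: 24(0−ω_c) = −66(1−ω_c)  ⇒  90ω_c = 66  ⇒  ω_c = 11/15
  ⇒ ω_c²/ω_r² = 11/15
Coupling ω_r² = ω_s¹ ⇒ overall = -71/23 × 11/15 = -781/345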